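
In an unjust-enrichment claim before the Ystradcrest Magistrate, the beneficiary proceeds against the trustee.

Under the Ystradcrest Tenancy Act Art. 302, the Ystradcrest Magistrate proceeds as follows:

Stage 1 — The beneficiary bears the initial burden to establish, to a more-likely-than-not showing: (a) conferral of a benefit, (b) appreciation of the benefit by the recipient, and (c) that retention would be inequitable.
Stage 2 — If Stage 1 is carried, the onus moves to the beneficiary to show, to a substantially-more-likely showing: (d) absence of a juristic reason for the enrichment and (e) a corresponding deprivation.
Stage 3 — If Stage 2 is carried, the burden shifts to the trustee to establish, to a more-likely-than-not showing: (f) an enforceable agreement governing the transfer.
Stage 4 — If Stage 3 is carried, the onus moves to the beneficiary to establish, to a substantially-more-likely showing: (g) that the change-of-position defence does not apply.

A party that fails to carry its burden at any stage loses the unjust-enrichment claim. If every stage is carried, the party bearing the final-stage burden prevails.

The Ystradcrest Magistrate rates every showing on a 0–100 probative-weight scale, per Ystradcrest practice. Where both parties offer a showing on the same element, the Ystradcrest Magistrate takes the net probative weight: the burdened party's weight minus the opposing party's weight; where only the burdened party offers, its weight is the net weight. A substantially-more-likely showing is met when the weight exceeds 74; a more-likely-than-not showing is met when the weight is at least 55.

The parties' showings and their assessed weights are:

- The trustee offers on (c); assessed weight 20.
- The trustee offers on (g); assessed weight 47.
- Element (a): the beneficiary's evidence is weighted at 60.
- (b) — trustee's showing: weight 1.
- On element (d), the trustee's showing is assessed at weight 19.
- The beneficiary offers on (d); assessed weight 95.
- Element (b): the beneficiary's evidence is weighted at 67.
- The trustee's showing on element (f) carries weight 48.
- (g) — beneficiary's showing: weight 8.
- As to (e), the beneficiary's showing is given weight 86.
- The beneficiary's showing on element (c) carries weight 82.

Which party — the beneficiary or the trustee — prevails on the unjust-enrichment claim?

beneficiary

Stage 1 (beneficiary, a more-likely-than-not showing, weight is at least 55): (a) 60 ≥ 55 — meets; (b) net 67−1=66 ≥ 55 — meets; (c) net 82−20=62 ≥ 55 — meets.
  All elements met. The beneficiary retains the burden for Stage 2.
Stage 2 (beneficiary, a substantially-more-likely showing, weight exceeds 74): (d) net 95−19=76 > 74 — meets; (e) 86 > 74 — meets.
  The beneficiary carries Stage 2; the trustee now bears the burden.
Stage 3 (trustee, a more-likely-than-not showing, weight is at least 55): (f) 48 < 55 — fails.
  The trustee does not carry Stage 3.
The analysis ends at Stage 3; the beneficiary prevails.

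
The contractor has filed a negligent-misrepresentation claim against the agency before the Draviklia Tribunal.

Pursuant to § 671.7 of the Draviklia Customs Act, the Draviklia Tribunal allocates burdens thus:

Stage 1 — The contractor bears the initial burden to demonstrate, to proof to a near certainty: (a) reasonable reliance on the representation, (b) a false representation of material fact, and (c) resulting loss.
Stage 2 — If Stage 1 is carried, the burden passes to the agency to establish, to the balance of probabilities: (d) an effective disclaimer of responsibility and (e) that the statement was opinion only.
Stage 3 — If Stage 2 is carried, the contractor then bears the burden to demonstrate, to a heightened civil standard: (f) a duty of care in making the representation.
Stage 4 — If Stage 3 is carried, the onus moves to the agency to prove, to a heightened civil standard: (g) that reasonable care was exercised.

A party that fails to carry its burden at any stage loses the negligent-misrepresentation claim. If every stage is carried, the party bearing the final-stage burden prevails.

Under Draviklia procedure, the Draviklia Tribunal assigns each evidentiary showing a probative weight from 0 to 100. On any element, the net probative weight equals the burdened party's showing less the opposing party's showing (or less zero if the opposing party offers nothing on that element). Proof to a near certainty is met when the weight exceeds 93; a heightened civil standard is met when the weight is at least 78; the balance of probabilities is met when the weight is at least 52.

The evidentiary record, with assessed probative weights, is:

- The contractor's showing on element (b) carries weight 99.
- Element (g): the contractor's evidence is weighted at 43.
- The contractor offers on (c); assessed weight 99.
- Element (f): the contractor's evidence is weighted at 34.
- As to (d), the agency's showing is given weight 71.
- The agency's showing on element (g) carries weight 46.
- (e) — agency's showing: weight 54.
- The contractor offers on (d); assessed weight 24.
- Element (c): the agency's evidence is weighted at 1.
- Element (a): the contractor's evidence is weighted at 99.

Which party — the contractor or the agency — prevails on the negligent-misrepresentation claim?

Stage 1 (contractor, proof to a near certainty, weight exceeds 93): (a) 99 > 93 — meets; (b) 99 > 93 — meets; (c) net 99−1=98 > 93 — meets.
  Stage 1 is satisfied; the onus moves to the agency.
Stage 2 (agency, the balance of probabilities, weight is at least 52): (d) net 71−24=47 < 52 — fails; (e) 54 ≥ 52 — meets.
  Not every element is met, so the agency fails to carry Stage 2.
So the contractor prevails.

contractor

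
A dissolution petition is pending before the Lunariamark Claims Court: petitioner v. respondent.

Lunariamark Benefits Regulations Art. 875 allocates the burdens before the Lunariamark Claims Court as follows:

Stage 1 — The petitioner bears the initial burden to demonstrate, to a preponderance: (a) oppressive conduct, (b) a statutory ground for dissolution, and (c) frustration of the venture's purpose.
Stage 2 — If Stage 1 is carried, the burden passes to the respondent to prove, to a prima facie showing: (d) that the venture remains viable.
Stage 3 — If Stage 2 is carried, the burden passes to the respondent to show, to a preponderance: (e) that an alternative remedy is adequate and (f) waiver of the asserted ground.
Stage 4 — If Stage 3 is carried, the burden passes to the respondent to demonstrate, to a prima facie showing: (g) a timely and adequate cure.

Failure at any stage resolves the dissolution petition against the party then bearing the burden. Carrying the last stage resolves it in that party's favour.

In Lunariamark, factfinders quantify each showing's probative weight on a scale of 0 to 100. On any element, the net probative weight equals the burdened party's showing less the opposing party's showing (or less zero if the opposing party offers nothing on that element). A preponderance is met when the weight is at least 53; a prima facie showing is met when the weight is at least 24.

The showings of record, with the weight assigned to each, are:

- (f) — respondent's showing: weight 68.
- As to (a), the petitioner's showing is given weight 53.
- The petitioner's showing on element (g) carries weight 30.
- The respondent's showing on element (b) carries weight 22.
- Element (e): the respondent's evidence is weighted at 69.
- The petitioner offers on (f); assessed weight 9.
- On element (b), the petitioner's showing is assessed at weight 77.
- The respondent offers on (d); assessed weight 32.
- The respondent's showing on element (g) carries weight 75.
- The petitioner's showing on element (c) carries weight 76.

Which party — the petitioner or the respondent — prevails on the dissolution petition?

respondent

Stage 1 (petitioner, a preponderance, weight is at least 53): (a) 53 ≥ 53 — meets; (b) net 77−22=55 ≥ 53 — meets; (c) 76 ≥ 53 — meets.
  Stage 1 is satisfied; the onus moves to the respondent.
Stage 2 (respondent, a prima facie showing, weight is at least 24): (d) 32 ≥ 24 — meets.
  All elements met. The respondent retains the burden for Stage 3.
Stage 3 (respondent, a preponderance, weight is at least 53): (e) 69 ≥ 53 — meets; (f) net 68−9=59 ≥ 53 — meets.
  All elements met. The respondent retains the burden for Stage 4.
Stage 4 (respondent, a prima facie showing, weight is at least 24): (g) net 75−30=45 ≥ 24 — meets.
  All elements met at the final stage.
Every stage carried; the respondent prevails.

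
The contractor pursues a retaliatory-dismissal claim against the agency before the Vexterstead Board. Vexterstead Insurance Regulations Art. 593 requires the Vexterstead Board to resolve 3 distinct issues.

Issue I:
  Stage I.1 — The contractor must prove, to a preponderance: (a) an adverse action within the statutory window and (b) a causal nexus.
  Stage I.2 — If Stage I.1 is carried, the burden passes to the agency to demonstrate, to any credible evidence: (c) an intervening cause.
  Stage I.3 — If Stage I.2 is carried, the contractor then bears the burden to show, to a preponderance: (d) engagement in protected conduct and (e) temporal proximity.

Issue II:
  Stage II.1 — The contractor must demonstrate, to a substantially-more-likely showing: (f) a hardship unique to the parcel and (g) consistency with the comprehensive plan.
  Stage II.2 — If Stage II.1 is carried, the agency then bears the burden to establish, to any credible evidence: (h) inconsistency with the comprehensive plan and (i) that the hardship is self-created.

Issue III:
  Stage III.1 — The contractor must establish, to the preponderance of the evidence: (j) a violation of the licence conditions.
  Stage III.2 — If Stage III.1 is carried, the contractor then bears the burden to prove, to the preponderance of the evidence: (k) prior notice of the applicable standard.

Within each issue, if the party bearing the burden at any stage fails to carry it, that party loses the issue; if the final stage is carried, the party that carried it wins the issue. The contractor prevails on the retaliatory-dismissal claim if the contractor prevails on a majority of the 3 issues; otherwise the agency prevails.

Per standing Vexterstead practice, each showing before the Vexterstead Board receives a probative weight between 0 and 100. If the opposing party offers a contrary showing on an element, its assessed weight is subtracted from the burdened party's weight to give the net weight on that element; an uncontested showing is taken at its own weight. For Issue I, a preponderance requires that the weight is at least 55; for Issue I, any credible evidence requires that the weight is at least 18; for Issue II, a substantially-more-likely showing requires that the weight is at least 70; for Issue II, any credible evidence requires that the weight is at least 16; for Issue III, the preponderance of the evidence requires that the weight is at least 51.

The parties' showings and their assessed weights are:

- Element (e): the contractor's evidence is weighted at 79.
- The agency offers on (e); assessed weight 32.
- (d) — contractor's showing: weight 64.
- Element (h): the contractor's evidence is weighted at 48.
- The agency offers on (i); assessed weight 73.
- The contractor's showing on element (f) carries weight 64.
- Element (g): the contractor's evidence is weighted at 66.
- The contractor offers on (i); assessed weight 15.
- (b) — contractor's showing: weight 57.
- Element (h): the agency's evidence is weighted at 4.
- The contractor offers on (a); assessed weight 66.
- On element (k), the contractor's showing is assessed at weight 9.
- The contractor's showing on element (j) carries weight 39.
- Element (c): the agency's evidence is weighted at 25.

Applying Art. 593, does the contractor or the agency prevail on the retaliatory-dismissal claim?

agency

— Issue I —
Stage I.1 (contractor, a preponderance, weight is at least 55): (a) 66 ≥ 55 — meets; (b) 57 ≥ 55 — meets.
  The contractor carries Stage I.1; the agency now bears the burden.
Stage I.2 (agency, any credible evidence, weight is at least 18): (c) 25 ≥ 18 — meets.
  Stage I.2 is satisfied; the onus moves to the contractor.
Stage I.3 (contractor, a preponderance, weight is at least 55): (d) 64 ≥ 55 — meets; (e) net 79−32=47 < 55 — fails.
  Stage I.3 not carried; the contractor fails its burden.
The analysis ends at Stage I.3; the agency prevails on this issue.
— Issue II —
Stage II.1 — burden on contractor; standard: a substantially-more-likely showing (weight is at least 70).
    (f): 64 < 70 [not met]
    (g): 66 < 70 [not met]
  Stage II.1 not carried; the contractor fails its burden.
The agency prevails on this issue.
— Issue III —
At Stage III.1 the contractor must meet the preponderance of the evidence (weight is at least 51): on (j) the weight is 39, < 51, so (j) does not meet the standard.
  Not every element is met, so the contractor fails to carry Stage III.1.
The agency prevails on this issue.
Per-issue: Issue I → agency; Issue II → agency; Issue III → agency. The contractor must prevail on a majority of issues; overall, the agency prevails.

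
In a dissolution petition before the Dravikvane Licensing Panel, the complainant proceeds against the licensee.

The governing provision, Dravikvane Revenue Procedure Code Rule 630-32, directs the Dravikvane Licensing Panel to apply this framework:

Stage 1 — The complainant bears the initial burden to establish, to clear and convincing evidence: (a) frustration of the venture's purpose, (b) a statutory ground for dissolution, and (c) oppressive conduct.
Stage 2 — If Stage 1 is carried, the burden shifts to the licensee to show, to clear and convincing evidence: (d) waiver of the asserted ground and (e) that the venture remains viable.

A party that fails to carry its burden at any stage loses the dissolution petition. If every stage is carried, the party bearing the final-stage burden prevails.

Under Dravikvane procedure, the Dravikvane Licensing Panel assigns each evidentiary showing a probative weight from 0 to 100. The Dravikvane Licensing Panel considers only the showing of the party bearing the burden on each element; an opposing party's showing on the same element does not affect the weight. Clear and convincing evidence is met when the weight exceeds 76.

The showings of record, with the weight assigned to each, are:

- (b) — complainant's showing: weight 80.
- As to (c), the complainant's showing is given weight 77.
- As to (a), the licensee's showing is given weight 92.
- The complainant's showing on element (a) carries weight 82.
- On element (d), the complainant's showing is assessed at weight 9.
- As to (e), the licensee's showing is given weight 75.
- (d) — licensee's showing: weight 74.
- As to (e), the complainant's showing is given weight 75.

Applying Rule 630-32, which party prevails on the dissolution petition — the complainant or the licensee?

Stage 1 (complainant, clear and convincing evidence, weight exceeds 76): (a) 82 (licensee's 92 disregarded) > 76 — meets; (b) 80 > 76 — meets; (c) 77 > 76 — meets.
  Stage 1 carried; the burden shifts to the licensee.
Stage 2 (licensee, clear and convincing evidence, weight exceeds 76): (d) 74 (complainant's 9 disregarded) ≤ 76 — fails; (e) 75 (complainant's 75 disregarded) ≤ 76 — fails.
  Not every element is met, so the licensee fails to carry Stage 2.
The complainant prevails.

complainant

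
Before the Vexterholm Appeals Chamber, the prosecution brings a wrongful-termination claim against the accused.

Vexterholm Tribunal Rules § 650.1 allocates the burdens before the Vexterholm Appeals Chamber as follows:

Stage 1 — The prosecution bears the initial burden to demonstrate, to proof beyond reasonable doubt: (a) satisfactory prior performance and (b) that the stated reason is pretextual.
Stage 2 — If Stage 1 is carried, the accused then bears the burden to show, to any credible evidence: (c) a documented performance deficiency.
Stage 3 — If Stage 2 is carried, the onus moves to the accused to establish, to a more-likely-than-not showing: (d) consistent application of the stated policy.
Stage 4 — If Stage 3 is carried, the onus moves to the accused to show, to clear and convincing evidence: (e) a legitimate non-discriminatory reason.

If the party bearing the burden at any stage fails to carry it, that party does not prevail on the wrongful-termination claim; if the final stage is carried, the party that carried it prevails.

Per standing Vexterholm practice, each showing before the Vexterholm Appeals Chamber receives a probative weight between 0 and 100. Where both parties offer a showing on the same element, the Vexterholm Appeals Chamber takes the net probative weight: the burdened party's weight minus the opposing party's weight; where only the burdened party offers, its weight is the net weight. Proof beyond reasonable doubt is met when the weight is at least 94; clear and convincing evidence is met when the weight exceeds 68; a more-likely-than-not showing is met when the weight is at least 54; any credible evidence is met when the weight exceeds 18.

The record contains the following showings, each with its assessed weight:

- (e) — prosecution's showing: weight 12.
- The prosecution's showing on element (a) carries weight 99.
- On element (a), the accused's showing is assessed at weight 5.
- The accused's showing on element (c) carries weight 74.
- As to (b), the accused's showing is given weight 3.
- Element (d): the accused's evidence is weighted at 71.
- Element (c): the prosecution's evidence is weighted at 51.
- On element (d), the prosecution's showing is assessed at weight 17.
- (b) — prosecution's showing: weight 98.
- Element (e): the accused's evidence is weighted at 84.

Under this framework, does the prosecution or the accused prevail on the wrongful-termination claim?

At Stage 1 the prosecution must meet proof beyond reasonable doubt (weight is at least 94): on (a) the weight is 99 less the opposing 5 gives net 94, ≥ 94, so (a) meets the standard; on (b) the weight is 98 less the opposing 3 gives net 95, which does reach 94, so (b) meets the standard.
  All elements met. The burden passes to the accused.
At Stage 2 the accused must meet any credible evidence (weight exceeds 18): on (c) the weight is 74 less the opposing 51 gives net 23, > 18, so (c) meets the standard.
  Stage 2 carried; the burden remains with the accused.
At Stage 3 the accused must meet a more-likely-than-not showing (weight is at least 54): on (d) the weight is 71 less the opposing 17 gives net 54, ≥ 54, so (d) meets the standard.
  Stage 3 carried; the burden remains with the accused.
At Stage 4 the accused must meet clear and convincing evidence (weight exceeds 68): on (e) the weight is 84 less the opposing 12 gives net 72, which does exceed 68, so (e) meets the standard.
  The accused carries the last stage.
With every stage satisfied, the accused prevails.

accused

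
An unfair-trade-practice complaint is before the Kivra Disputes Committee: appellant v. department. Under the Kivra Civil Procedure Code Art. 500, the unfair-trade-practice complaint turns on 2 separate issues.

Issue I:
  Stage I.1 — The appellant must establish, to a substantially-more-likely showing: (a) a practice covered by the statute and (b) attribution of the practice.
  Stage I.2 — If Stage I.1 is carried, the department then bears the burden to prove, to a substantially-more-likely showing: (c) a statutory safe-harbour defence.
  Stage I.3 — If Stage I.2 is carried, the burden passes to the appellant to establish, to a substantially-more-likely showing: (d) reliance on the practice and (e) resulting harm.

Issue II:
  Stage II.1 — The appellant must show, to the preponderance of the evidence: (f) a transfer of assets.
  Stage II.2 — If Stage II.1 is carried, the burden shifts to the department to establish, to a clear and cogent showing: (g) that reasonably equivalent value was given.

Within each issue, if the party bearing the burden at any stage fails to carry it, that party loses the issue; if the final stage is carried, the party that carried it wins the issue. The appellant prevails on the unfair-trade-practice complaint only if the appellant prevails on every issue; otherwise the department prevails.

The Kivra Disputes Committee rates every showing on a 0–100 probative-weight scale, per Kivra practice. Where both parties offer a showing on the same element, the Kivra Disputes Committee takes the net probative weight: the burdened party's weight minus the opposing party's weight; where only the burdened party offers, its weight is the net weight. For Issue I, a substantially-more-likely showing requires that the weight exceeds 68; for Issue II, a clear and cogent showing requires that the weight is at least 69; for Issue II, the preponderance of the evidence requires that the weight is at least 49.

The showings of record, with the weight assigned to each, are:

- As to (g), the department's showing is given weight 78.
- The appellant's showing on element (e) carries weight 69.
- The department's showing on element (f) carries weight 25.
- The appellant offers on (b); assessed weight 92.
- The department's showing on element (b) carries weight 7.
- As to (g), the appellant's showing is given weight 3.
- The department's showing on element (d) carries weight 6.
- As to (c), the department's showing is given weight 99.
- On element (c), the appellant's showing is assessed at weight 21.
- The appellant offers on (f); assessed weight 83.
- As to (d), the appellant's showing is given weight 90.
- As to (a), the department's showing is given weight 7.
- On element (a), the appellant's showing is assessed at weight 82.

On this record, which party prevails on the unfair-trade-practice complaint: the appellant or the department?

— Issue I —
At Stage I.1 the appellant must meet a substantially-more-likely showing (weight exceeds 68): on (a) the weight is 82 less the opposing 7 gives net 75, > 68, so (a) meets the standard; on (b) the weight is 92 less the opposing 7 gives net 85, which does exceed 68, so (b) meets the standard.
  The appellant carries Stage I.1; the department now bears the burden.
At Stage I.2 the department must meet a substantially-more-likely showing (weight exceeds 68): on (c) the weight is 99 less the opposing 21 gives net 78, > 68, so (c) meets the standard.
  Stage I.2 is satisfied; the onus moves to the appellant.
At Stage I.3 the appellant must meet a substantially-more-likely showing (weight exceeds 68): on (d) the weight is 90 less the opposing 6 gives net 84, > 68, so (d) meets the standard; on (e) the weight is 69, which does exceed 68, so (e) meets the standard.
  All elements met at the final stage.
All stages carried — the appellant prevails on this issue.
— Issue II —
At Stage II.1 the appellant must meet the preponderance of the evidence (weight is at least 49): on (f) the weight is 83 less the opposing 25 gives net 58, ≥ 49, so (f) meets the standard.
  Stage II.1 carried; the burden shifts to the department.
At Stage II.2 the department must meet a clear and cogent showing (weight is at least 69): on (g) the weight is 78 less the opposing 3 gives net 75, ≥ 69, so (g) meets the standard.
  All elements met at the final stage.
With every stage satisfied, the department prevails on this issue.
Per-issue: Issue I → appellant; Issue II → department. The appellant must prevail on every issue; overall, the department prevails.

department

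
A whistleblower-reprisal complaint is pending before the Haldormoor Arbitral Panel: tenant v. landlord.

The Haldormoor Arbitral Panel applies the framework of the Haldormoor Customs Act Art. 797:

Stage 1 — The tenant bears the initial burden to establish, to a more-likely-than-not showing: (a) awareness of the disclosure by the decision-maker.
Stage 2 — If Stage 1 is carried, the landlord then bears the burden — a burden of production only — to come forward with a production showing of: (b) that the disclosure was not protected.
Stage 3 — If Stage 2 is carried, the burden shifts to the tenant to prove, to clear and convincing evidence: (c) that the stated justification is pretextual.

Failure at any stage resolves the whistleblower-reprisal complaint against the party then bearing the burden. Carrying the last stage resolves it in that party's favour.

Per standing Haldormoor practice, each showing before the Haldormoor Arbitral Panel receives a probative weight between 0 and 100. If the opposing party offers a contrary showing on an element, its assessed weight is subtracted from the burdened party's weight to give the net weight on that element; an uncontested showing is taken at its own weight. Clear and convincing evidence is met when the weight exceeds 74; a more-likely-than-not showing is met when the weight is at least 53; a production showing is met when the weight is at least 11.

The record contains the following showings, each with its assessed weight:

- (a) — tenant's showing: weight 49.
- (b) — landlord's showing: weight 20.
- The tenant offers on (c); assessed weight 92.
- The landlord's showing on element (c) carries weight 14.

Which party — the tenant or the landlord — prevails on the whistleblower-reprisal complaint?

Stage 1 (tenant, a more-likely-than-not showing, weight is at least 53): (a) 49 < 53 — fails.
  Not every element is met, so the tenant fails to carry Stage 1.
So the landlord prevails.

landlord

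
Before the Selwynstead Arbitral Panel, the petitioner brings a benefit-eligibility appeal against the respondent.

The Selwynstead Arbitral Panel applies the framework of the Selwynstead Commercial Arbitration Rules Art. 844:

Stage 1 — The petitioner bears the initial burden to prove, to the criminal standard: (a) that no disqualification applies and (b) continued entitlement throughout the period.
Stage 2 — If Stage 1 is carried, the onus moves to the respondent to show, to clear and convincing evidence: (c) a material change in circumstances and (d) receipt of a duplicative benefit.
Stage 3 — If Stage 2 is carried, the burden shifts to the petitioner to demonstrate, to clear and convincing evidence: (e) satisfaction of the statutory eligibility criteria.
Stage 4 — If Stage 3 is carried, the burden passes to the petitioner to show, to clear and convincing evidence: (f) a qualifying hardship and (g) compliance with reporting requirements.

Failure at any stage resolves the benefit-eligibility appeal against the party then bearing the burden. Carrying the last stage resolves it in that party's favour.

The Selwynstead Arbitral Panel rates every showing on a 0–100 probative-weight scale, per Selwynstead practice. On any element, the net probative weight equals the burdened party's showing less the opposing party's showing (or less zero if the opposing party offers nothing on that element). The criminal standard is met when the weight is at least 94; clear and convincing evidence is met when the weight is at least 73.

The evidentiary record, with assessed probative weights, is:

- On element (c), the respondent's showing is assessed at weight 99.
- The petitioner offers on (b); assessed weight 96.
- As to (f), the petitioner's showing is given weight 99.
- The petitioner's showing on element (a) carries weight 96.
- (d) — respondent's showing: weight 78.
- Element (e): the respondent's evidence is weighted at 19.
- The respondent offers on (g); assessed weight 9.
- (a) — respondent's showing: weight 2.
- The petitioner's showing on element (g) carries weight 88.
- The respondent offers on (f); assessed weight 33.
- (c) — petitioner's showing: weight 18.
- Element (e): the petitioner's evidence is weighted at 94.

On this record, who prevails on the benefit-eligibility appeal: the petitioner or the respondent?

Stage 1 — burden on petitioner; standard: the criminal standard (weight is at least 94).
    (a): 96 − 2 = 94 ≥ 94 [met]
    (b): 96 ≥ 94 [met]
  All elements met. The burden passes to the respondent.
Stage 2 — burden on respondent; standard: clear and convincing evidence (weight is at least 73).
    (c): 99 − 18 = 81 ≥ 73 [met]
    (d): 78 ≥ 73 [met]
  The respondent carries Stage 2; the petitioner now bears the burden.
Stage 3 — burden on petitioner; standard: clear and convincing evidence (weight is at least 73).
    (e): 94 − 19 = 75 ≥ 73 [met]
  Stage 3 is satisfied; the petitioner continues to bear the burden.
Stage 4 — burden on petitioner; standard: clear and convincing evidence (weight is at least 73).
    (f): 99 − 33 = 66 < 73 [not met]
    (g): 88 − 9 = 79 ≥ 73 [met]
  The petitioner does not carry Stage 4.
The analysis ends at Stage 4; the respondent prevails.

respondent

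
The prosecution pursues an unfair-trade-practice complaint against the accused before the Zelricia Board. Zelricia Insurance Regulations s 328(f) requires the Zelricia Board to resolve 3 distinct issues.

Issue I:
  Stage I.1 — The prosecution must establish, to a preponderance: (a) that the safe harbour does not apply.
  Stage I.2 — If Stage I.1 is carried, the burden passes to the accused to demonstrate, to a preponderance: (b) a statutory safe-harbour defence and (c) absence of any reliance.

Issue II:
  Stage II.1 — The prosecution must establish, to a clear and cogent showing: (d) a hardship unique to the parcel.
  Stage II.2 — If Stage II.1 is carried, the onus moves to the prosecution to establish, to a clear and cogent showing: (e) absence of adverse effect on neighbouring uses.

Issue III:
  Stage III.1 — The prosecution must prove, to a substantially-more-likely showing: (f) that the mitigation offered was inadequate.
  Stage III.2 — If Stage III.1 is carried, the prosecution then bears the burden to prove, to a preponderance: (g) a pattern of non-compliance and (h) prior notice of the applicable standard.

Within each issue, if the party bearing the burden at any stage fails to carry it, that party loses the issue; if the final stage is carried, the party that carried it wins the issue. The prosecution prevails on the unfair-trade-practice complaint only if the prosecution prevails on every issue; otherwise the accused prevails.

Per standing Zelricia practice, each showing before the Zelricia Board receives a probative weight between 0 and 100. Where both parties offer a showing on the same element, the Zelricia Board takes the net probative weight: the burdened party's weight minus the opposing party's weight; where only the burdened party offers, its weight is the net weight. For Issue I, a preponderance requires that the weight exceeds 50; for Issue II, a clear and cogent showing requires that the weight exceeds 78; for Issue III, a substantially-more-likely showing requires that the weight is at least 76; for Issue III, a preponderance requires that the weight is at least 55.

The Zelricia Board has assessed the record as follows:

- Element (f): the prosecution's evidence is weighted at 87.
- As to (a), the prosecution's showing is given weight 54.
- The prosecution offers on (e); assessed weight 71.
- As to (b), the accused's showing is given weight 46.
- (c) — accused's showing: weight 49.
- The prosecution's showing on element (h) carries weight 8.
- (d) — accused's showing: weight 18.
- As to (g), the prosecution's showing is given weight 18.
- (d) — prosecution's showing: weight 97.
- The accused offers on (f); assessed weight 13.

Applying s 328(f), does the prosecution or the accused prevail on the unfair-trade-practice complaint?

accused

— Issue I —
Stage I.1 — burden on prosecution; standard: a preponderance (weight exceeds 50).
    (a): 54 > 50 [met]
  All elements met. The burden passes to the accused.
Stage I.2 — burden on accused; standard: a preponderance (weight exceeds 50).
    (b): 46 ≤ 50 [not met]
    (c): 49 ≤ 50 [not met]
  The accused does not carry Stage I.2.
So the prosecution prevails on this issue.
— Issue II —
Stage II.1 (prosecution, a clear and cogent showing, weight exceeds 78): (d) net 97−18=79 > 78 — meets.
  All elements met. The prosecution retains the burden for Stage II.2.
Stage II.2 (prosecution, a clear and cogent showing, weight exceeds 78): (e) 71 ≤ 78 — fails.
  Not every element is met, so the prosecution fails to carry Stage II.2.
The analysis ends at Stage II.2; the accused prevails on this issue.
— Issue III —
Stage III.1 (prosecution, a substantially-more-likely showing, weight is at least 76): (f) net 87−13=74 < 76 — fails.
  The prosecution does not carry Stage III.1.
So the accused prevails on this issue.
Per-issue: Issue I → prosecution; Issue II → accused; Issue III → accused. The prosecution must prevail on every issue; overall, the accused prevails.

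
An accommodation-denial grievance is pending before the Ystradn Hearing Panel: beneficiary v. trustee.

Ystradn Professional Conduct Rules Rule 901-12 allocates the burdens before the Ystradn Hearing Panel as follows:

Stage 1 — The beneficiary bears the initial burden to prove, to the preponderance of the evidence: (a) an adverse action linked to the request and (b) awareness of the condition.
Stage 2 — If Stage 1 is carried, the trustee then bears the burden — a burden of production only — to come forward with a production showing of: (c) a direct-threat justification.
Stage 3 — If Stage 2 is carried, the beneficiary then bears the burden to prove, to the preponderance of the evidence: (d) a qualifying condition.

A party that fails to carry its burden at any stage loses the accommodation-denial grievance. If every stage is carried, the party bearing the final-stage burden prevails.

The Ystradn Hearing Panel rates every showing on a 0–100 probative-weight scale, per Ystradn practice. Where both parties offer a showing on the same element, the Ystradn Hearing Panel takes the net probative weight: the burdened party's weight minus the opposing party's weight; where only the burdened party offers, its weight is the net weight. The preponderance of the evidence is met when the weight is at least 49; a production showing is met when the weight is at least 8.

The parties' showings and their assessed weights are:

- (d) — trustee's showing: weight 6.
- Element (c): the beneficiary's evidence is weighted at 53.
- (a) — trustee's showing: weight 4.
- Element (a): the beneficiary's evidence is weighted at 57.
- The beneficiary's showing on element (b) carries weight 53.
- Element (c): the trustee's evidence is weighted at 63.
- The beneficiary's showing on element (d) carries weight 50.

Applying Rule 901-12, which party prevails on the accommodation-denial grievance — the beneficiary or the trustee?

trustee

Stage 1 — burden on beneficiary; standard: the preponderance of the evidence (weight is at least 49).
    (a): 57 − 4 = 53 ≥ 49 [met]
    (b): 53 ≥ 49 [met]
  Stage 1 carried; the burden shifts to the trustee.
Stage 2 — burden on trustee; standard: a production showing (weight is at least 8).
    (c): 63 − 53 = 10 ≥ 8 [met]
  All elements met. The burden passes to the beneficiary.
Stage 3 — burden on beneficiary; standard: the preponderance of the evidence (weight is at least 49).
    (d): 50 − 6 = 44 < 49 [not met]
  Stage 3 not carried; the beneficiary fails its burden.
The analysis ends at Stage 3; the trustee prevails.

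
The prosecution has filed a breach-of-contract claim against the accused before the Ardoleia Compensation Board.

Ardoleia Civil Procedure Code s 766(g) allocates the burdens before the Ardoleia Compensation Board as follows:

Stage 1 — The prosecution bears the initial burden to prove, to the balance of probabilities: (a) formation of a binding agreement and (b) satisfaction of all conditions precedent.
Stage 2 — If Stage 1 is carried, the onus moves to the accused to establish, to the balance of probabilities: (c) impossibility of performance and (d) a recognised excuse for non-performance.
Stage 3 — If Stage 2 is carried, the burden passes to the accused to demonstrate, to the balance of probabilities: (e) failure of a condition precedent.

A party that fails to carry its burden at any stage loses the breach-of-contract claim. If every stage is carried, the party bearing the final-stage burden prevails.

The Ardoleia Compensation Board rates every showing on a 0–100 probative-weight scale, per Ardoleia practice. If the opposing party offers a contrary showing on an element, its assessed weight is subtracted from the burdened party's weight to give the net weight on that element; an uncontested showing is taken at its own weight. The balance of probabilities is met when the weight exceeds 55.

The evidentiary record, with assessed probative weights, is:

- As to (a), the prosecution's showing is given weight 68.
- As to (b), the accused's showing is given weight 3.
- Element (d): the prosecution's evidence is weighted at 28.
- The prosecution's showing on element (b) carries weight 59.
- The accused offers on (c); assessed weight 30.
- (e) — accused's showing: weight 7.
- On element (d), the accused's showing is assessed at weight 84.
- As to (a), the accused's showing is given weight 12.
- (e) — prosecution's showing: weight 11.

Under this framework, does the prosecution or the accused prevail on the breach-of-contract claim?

prosecution

Stage 1 — burden on prosecution; standard: the balance of probabilities (weight exceeds 55).
    (a): 68 − 12 = 56 > 55 [met]
    (b): 59 − 3 = 56 > 55 [met]
  Stage 1 is satisfied; the onus moves to the accused.
Stage 2 — burden on accused; standard: the balance of probabilities (weight exceeds 55).
    (c): 30 ≤ 55 [not met]
    (d): 84 − 28 = 56 > 55 [met]
  The accused does not carry Stage 2.
So the prosecution prevails.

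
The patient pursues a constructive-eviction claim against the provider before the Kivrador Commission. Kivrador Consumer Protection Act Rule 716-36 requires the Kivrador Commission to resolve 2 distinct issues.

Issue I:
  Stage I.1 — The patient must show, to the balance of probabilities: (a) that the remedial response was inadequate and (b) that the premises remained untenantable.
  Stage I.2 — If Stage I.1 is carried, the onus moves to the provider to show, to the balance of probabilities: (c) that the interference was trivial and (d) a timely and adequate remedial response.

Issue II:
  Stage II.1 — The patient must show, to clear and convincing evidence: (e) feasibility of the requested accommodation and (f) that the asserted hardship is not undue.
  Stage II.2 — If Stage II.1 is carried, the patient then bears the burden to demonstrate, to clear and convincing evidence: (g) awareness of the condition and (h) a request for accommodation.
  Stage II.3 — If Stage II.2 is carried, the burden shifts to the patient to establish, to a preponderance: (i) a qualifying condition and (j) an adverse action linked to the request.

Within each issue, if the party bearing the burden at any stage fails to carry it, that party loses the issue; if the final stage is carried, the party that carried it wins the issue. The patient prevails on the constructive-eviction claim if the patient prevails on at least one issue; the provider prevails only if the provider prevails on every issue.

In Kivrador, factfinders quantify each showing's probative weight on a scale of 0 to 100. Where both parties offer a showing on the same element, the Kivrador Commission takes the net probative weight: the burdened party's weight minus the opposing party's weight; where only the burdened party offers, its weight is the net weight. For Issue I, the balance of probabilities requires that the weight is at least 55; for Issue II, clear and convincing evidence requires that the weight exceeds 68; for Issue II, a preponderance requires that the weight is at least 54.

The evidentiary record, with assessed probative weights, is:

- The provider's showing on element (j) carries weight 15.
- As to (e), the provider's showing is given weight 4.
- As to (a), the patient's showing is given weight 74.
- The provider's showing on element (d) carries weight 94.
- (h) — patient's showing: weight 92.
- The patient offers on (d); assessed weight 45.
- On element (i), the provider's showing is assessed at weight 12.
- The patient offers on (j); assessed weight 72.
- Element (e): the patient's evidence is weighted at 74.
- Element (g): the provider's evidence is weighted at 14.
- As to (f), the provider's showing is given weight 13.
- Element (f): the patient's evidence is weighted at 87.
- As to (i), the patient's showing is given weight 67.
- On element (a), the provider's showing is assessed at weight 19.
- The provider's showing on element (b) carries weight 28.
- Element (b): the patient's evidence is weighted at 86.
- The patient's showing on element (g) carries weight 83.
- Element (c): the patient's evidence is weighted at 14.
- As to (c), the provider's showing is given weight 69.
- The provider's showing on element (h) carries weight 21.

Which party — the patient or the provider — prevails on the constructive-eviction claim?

— Issue I —
Stage I.1 — burden on patient; standard: the balance of probabilities (weight is at least 55).
    (a): 74 − 19 = 55 ≥ 55 [met]
    (b): 86 − 28 = 58 ≥ 55 [met]
  All elements met. The burden passes to the provider.
Stage I.2 — burden on provider; standard: the balance of probabilities (weight is at least 55).
    (c): 69 − 14 = 55 ≥ 55 [met]
    (d): 94 − 45 = 49 < 55 [not met]
  The provider does not carry Stage I.2.
So the patient prevails on this issue.
— Issue II —
Stage II.1 (patient, clear and convincing evidence, weight exceeds 68): (e) net 74−4=70 > 68 — meets; (f) net 87−13=74 > 68 — meets.
  Stage II.1 carried; the burden remains with the patient.
Stage II.2 (patient, clear and convincing evidence, weight exceeds 68): (g) net 83−14=69 > 68 — meets; (h) net 92−21=71 > 68 — meets.
  Stage II.2 carried; the burden remains with the patient.
Stage II.3 (patient, a preponderance, weight is at least 54): (i) net 67−12=55 ≥ 54 — meets; (j) net 72−15=57 ≥ 54 — meets.
  Stage II.3 carried; the final stage is satisfied.
With every stage satisfied, the patient prevails on this issue.
Per-issue: Issue I → patient; Issue II → patient. The patient must prevail on at least one issue; overall, the patient prevails.

patient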